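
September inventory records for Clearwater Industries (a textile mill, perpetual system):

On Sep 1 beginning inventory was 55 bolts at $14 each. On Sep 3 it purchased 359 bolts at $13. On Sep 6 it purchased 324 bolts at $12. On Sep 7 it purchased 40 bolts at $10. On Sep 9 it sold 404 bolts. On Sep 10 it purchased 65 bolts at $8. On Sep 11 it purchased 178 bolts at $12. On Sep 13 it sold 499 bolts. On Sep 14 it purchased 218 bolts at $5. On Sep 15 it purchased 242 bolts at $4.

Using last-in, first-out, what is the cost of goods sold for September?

COGS = $10,792

Sep 9, 404 sold [LIFO — newest first]: 40 @ $10 + 324 @ $12 + 40 @ $13 = $4,808
Sep 13, 499 sold [LIFO — newest first]: 178 @ $12 + 65 @ $8 + 256 @ $13 = $5,984
Total COGS = $4,808 + $5,984 = $10,792
Ending inventory: 55 @ $14 + 63 @ $13 + 218 @ $5 + 242 @ $4 = $3,647
Check: goods available $14,439 = COGS $10,792 + ending $3,647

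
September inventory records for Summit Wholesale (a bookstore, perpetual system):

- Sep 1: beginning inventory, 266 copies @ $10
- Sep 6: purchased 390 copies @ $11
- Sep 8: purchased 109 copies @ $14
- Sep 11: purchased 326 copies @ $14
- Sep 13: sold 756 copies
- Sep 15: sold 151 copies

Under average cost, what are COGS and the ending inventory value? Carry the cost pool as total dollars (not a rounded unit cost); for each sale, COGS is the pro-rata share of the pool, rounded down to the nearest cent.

COGS = $10,840.76; ending inventory = $2,199.24

After Sep 1: 266 on hand, pool $2,660.00 (≈ $10.0000 each)
After Sep 6: 656 on hand, pool $6,950.00 (≈ $10.5945 each)
After Sep 8: 765 on hand, pool $8,476.00 (≈ $11.0797 each)
After Sep 11: 1091 on hand, pool $13,040.00 (≈ $11.9523 each)
Sep 13, sell 756: 756/1091 × $13,040.00 → $9,035.96
Sep 15, sell 151: 151/335 × $4,004.04 → $1,804.80
Total COGS = $9,035.96 + $1,804.80 = $10,840.76
Ending inventory (cost pool remaining) = $2,199.24
Check: goods available $13,040.00 = COGS $10,840.76 + ending $2,199.24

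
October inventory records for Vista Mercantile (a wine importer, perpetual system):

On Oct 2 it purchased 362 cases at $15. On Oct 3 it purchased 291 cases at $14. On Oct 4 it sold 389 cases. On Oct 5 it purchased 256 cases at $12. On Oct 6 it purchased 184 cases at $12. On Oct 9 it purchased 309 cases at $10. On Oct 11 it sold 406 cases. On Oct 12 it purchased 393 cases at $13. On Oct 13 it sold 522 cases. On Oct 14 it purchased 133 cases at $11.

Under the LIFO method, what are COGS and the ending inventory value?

COGS = $16,455; ending inventory = $7,991

Oct 4, 389 sold [LIFO — newest first]: 291 @ $14 + 98 @ $15 = $5,544
Oct 11, 406 sold [LIFO — newest first]: 309 @ $10 + 97 @ $12 = $4,254
Oct 13, 522 sold [LIFO — newest first]: 393 @ $13 + 87 @ $12 + 42 @ $12 = $6,657
Total COGS = $5,544 + $4,254 + $6,657 = $16,455
Ending inventory: 264 @ $15 + 214 @ $12 + 133 @ $11 = $7,991
Check: goods available $24,446 = COGS $16,455 + ending $7,991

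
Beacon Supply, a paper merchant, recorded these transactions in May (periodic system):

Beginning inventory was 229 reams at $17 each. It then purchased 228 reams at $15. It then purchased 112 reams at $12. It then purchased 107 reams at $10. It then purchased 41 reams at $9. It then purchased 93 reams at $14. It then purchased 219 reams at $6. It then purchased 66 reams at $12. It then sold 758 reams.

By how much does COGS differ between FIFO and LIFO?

FIFO COGS: 229 @ $17 + 228 @ $15 + 112 @ $12 + 107 @ $10 + 41 @ $9 + 41 @ $14 = $10,670
LIFO COGS: 66 @ $12 + 219 @ $6 + 93 @ $14 + 41 @ $9 + 107 @ $10 + 112 @ $12 + 120 @ $15 = $7,991
Difference = |$10,670 − $7,991| = $2,679

$2,679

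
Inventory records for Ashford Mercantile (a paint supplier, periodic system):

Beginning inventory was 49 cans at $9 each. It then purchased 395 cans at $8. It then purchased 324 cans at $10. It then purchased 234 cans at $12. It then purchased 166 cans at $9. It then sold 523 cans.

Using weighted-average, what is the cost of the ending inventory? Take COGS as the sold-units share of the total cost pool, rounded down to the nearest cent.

Sale 1, sell 523: 523/1168 × $11,143.00 → $4,989.54
Ending inventory (cost pool remaining) = $6,153.46

Ending inventory = $6,153.46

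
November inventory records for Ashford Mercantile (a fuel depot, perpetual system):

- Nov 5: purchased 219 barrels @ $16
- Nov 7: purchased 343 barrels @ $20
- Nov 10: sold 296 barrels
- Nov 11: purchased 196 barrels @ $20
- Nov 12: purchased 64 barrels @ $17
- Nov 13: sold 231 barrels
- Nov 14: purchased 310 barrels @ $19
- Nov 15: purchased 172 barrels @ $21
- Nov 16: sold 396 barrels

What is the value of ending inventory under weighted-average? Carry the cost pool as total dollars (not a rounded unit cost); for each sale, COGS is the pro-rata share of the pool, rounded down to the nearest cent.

Ending inventory = $7,385.52

After Nov 5: 219 on hand, pool $3,504.00 (≈ $16.0000 each)
After Nov 7: 562 on hand, pool $10,364.00 (≈ $18.4413 each)
Nov 10, sell 296: 296/562 × $10,364.00 → $5,458.61
After Nov 11: 462 on hand, pool $8,825.39 (≈ $19.1026 each)
After Nov 12: 526 on hand, pool $9,913.39 (≈ $18.8467 each)
Nov 13, sell 231: 231/526 × $9,913.39 → $4,353.59
After Nov 14: 605 on hand, pool $11,449.80 (≈ $18.9253 each)
After Nov 15: 777 on hand, pool $15,061.80 (≈ $19.3846 each)
Nov 16, sell 396: 396/777 × $15,061.80 → $7,676.28
Total COGS = $5,458.61 + $4,353.59 + $7,676.28 = $17,488.48
Ending inventory (cost pool remaining) = $7,385.52
Check: goods available $24,874.00 = COGS $17,488.48 + ending $7,385.52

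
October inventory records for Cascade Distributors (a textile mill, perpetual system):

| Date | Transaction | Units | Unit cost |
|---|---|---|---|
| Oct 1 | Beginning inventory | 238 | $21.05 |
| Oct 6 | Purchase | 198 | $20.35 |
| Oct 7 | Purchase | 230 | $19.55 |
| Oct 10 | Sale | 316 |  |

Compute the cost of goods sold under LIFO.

Oct 10, 316 sold [LIFO — newest first]: 230 @ $19.55 + 86 @ $20.35 = $6,246.60
Ending inventory: 238 @ $21.05 + 112 @ $20.35 = $7,289.10
Check: goods available $13,535.70 = COGS $6,246.60 + ending $7,289.10

COGS = $6,246.60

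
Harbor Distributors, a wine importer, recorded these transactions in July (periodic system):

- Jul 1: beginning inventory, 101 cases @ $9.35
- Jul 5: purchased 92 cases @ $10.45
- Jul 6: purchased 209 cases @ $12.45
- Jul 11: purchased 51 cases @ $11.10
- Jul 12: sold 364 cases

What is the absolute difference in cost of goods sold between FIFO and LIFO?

FIFO COGS: 101 @ $9.35 + 92 @ $10.45 + 171 @ $12.45 = $4,034.70
LIFO COGS: 51 @ $11.10 + 209 @ $12.45 + 92 @ $10.45 + 12 @ $9.35 = $4,241.75
Difference = |$4,034.70 − $4,241.75| = $207.05

$207.05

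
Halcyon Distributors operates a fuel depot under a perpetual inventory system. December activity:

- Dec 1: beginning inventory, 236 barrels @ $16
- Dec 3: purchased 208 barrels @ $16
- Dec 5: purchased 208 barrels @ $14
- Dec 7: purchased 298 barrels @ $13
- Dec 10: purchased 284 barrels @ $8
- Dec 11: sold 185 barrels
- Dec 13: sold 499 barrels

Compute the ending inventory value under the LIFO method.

Ending inventory = $8,588

Dec 11, 185 sold [LIFO — newest first]: 185 @ $8 = $1,480
Dec 13, 499 sold [LIFO — newest first]: 99 @ $8 + 298 @ $13 + 102 @ $14 = $6,094
Total COGS = $1,480 + $6,094 = $7,574
Ending inventory: 236 @ $16 + 208 @ $16 + 106 @ $14 = $8,588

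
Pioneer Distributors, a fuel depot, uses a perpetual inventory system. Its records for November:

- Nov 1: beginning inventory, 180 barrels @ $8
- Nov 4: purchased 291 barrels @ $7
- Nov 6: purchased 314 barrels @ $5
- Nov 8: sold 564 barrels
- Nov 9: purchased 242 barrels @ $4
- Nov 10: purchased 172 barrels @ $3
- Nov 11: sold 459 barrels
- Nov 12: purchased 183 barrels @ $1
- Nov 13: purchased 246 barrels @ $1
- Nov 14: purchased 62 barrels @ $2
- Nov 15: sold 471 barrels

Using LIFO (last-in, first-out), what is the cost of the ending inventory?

Ending inventory = $1,428

Nov 8, 564 sold [LIFO — newest first]: 314 @ $5 + 250 @ $7 = $3,320
Nov 11, 459 sold [LIFO — newest first]: 172 @ $3 + 242 @ $4 + 41 @ $7 + 4 @ $8 = $1,803
Nov 15, 471 sold [LIFO — newest first]: 62 @ $2 + 246 @ $1 + 163 @ $1 = $533
Total COGS = $3,320 + $1,803 + $533 = $5,656
Ending inventory: 176 @ $8 + 20 @ $1 = $1,428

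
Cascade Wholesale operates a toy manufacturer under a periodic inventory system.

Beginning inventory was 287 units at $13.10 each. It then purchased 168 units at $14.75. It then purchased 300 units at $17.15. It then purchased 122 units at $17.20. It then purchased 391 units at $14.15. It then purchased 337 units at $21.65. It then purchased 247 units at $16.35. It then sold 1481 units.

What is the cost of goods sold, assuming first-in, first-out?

COGS = $23,625.20

Sale 1 (1481) [FIFO — oldest first]: 287 @ $13.10 + 168 @ $14.75 + 300 @ $17.15 + 122 @ $17.20 + 391 @ $14.15 + 213 @ $21.65 = $23,625.20
Ending inventory: 124 @ $21.65 + 247 @ $16.35 = $6,723.05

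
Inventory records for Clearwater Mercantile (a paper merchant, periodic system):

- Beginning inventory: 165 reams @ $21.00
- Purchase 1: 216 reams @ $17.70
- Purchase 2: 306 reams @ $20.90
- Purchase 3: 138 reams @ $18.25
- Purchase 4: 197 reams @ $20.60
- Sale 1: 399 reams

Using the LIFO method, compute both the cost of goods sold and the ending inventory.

COGS = $7,914.30; ending inventory = $12,346.00

Sale 1 (399) [LIFO — newest first]: 197 @ $20.60 + 138 @ $18.25 + 64 @ $20.90 = $7,914.30
Ending inventory: 165 @ $21.00 + 216 @ $17.70 + 242 @ $20.90 = $12,346.00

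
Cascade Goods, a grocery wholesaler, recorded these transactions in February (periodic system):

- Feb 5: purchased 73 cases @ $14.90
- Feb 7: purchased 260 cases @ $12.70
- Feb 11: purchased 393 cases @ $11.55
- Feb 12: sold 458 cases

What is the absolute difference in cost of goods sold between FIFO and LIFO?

FIFO COGS: 73 @ $14.90 + 260 @ $12.70 + 125 @ $11.55 = $5,833.45
LIFO COGS: 393 @ $11.55 + 65 @ $12.70 = $5,364.65
Difference = |$5,833.45 − $5,364.65| = $468.80

$468.80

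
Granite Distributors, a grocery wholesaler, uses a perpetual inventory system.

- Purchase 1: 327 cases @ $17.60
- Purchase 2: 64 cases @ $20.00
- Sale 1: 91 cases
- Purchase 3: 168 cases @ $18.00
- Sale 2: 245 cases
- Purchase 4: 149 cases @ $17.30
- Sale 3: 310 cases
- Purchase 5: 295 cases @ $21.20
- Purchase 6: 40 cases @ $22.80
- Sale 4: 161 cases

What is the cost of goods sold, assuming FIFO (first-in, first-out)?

Sale 1 (91) [FIFO — oldest first]: 91 @ $17.60 = $1,601.60
Sale 2 (245) [FIFO — oldest first]: 236 @ $17.60 + 9 @ $20.00 = $4,333.60
Sale 3 (310) [FIFO — oldest first]: 55 @ $20.00 + 168 @ $18.00 + 87 @ $17.30 = $5,629.10
Sale 4 (161) [FIFO — oldest first]: 62 @ $17.30 + 99 @ $21.20 = $3,171.40
Total COGS = $1,601.60 + $4,333.60 + $5,629.10 + $3,171.40 = $14,735.70
Ending inventory: 196 @ $21.20 + 40 @ $22.80 = $5,067.20

COGS = $14,735.70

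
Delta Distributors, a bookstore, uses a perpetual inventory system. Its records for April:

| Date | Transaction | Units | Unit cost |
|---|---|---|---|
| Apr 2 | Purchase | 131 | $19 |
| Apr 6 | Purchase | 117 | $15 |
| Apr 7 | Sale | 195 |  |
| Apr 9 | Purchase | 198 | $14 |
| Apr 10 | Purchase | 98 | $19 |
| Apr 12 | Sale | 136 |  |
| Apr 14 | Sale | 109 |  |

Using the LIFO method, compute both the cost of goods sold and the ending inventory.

COGS = $7,157; ending inventory = $1,721

Apr 7, 195 sold [LIFO — newest first]: 117 @ $15 + 78 @ $19 = $3,237
Apr 12, 136 sold [LIFO — newest first]: 98 @ $19 + 38 @ $14 = $2,394
Apr 14, 109 sold [LIFO — newest first]: 109 @ $14 = $1,526
Total COGS = $3,237 + $2,394 + $1,526 = $7,157
Ending inventory: 53 @ $19 + 51 @ $14 = $1,721
Check: goods available $8,878 = COGS $7,157 + ending $1,721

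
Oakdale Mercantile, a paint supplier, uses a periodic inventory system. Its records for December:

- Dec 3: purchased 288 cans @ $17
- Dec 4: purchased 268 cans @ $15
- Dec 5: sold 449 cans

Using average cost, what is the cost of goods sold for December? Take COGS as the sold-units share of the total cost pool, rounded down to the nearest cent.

COGS = $7,200.15

Dec 5, sell 449: 449/556 × $8,916.00 → $7,200.15
Ending inventory (cost pool remaining) = $1,715.85
Check: goods available $8,916.00 = COGS $7,200.15 + ending $1,715.85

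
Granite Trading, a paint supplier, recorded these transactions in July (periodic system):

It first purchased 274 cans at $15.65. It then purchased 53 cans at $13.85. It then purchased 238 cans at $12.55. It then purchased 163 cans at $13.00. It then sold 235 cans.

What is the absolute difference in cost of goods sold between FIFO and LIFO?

$655.15

FIFO COGS: 235 @ $15.65 = $3,677.75
LIFO COGS: 163 @ $13.00 + 72 @ $12.55 = $3,022.60
Difference = |$3,677.75 − $3,022.60| = $655.15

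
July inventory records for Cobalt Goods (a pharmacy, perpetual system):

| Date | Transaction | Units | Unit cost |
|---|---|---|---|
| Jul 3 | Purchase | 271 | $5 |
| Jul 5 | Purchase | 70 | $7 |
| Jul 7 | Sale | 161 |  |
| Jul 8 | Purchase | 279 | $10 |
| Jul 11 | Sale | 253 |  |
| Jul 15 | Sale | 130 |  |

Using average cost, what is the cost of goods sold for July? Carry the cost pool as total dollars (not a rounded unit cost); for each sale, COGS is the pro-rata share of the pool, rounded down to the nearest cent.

COGS = $4,011.78

After Jul 3: 271 on hand, pool $1,355.00 (≈ $5.0000 each)
After Jul 5: 341 on hand, pool $1,845.00 (≈ $5.4106 each)
Jul 7, sell 161: 161/341 × $1,845.00 → $871.09
After Jul 8: 459 on hand, pool $3,763.91 (≈ $8.2002 each)
Jul 11, sell 253: 253/459 × $3,763.91 → $2,074.66
Jul 15, sell 130: 130/206 × $1,689.25 → $1,066.03
Total COGS = $871.09 + $2,074.66 + $1,066.03 = $4,011.78
Ending inventory (cost pool remaining) = $623.22
Check: goods available $4,635.00 = COGS $4,011.78 + ending $623.22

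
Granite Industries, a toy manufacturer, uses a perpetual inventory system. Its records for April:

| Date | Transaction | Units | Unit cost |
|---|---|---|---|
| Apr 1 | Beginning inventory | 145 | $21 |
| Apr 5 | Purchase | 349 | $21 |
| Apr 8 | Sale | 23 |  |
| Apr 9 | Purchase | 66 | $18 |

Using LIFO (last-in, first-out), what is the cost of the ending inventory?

Apr 8, 23 sold [LIFO — newest first]: 23 @ $21 = $483
Ending inventory: 145 @ $21 + 326 @ $21 + 66 @ $18 = $11,079
Check: goods available $11,562 = COGS $483 + ending $11,079

Ending inventory = $11,079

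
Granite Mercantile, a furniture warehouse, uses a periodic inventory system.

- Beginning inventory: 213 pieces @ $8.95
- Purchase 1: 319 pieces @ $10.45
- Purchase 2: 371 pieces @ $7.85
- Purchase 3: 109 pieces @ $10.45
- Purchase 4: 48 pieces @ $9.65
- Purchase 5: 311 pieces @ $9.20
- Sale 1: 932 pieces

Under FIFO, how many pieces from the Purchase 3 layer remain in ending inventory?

Sale 1 (932) [FIFO — oldest first]: 213 @ $8.95 + 319 @ $10.45 + 371 @ $7.85 + 29 @ $10.45 = $8,455.30
Ending inventory: 80 @ $10.45 + 48 @ $9.65 + 311 @ $9.20 = $4,160.40
Check: goods available $12,615.70 = COGS $8,455.30 + ending $4,160.40

80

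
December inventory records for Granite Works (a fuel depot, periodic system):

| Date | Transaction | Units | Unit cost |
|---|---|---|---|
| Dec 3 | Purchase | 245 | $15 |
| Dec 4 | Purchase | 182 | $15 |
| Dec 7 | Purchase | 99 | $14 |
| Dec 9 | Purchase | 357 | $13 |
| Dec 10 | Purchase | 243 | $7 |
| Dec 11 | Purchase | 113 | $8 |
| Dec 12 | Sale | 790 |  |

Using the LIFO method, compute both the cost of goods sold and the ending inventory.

Dec 12, 790 sold [LIFO — newest first]: 113 @ $8 + 243 @ $7 + 357 @ $13 + 77 @ $14 = $8,324
Ending inventory: 245 @ $15 + 182 @ $15 + 22 @ $14 = $6,713

COGS = $8,324; ending inventory = $6,713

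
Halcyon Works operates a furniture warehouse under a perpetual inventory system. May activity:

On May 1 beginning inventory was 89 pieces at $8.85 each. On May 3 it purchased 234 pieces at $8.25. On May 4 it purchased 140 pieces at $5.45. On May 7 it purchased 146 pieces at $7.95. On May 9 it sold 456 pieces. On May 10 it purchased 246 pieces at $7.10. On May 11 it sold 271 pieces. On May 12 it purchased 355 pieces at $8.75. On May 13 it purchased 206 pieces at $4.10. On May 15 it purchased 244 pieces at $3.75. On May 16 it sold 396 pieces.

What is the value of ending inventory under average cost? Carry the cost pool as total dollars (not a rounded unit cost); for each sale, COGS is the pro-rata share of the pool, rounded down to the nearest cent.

After May 1: 89 on hand, pool $787.65 (≈ $8.8500 each)
After May 3: 323 on hand, pool $2,718.15 (≈ $8.4153 each)
After May 4: 463 on hand, pool $3,481.15 (≈ $7.5187 each)
After May 7: 609 on hand, pool $4,641.85 (≈ $7.6221 each)
May 9, sell 456: 456/609 × $4,641.85 → $3,475.67
After May 10: 399 on hand, pool $2,912.78 (≈ $7.3002 each)
May 11, sell 271: 271/399 × $2,912.78 → $1,978.35
After May 12: 483 on hand, pool $4,040.68 (≈ $8.3658 each)
After May 13: 689 on hand, pool $4,885.28 (≈ $7.0904 each)
After May 15: 933 on hand, pool $5,800.28 (≈ $6.2168 each)
May 16, sell 396: 396/933 × $5,800.28 → $2,461.85
Total COGS = $3,475.67 + $1,978.35 + $2,461.85 = $7,915.87
Ending inventory (cost pool remaining) = $3,338.43

Ending inventory = $3,338.43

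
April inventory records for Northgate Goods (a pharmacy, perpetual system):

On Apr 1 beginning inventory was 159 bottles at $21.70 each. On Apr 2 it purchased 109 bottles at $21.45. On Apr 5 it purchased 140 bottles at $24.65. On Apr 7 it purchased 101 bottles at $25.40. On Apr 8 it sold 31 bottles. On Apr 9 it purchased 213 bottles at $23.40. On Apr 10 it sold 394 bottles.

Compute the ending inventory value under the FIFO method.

Ending inventory = $7,117.80

Apr 8, 31 sold [FIFO — oldest first]: 31 @ $21.70 = $672.70
Apr 10, 394 sold [FIFO — oldest first]: 128 @ $21.70 + 109 @ $21.45 + 140 @ $24.65 + 17 @ $25.40 = $8,998.45
Total COGS = $672.70 + $8,998.45 = $9,671.15
Ending inventory: 84 @ $25.40 + 213 @ $23.40 = $7,117.80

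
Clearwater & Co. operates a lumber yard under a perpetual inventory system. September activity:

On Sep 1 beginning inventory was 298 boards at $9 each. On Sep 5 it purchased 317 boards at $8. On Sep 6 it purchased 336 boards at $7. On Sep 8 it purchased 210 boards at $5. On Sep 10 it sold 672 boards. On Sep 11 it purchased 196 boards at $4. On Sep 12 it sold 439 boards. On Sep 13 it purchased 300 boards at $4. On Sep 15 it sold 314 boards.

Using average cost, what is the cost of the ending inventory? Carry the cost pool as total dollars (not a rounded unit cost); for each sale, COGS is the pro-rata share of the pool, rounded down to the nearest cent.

Ending inventory = $1,183.55

After Sep 1: 298 on hand, pool $2,682.00 (≈ $9.0000 each)
After Sep 5: 615 on hand, pool $5,218.00 (≈ $8.4846 each)
After Sep 6: 951 on hand, pool $7,570.00 (≈ $7.9600 each)
After Sep 8: 1161 on hand, pool $8,620.00 (≈ $7.4246 each)
Sep 10, sell 672: 672/1161 × $8,620.00 → $4,989.35
After Sep 11: 685 on hand, pool $4,414.65 (≈ $6.4447 each)
Sep 12, sell 439: 439/685 × $4,414.65 → $2,829.24
After Sep 13: 546 on hand, pool $2,785.41 (≈ $5.1015 each)
Sep 15, sell 314: 314/546 × $2,785.41 → $1,601.86
Total COGS = $4,989.35 + $2,829.24 + $1,601.86 = $9,420.45
Ending inventory (cost pool remaining) = $1,183.55
Check: goods available $10,604.00 = COGS $9,420.45 + ending $1,183.55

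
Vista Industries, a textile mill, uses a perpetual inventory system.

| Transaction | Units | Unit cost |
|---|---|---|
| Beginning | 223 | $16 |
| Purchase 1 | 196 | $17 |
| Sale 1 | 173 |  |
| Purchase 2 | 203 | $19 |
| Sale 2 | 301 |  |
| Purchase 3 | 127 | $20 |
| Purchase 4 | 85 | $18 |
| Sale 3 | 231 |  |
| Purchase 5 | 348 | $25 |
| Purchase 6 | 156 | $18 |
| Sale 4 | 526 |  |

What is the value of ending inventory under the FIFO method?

Sale 1 (173) [FIFO — oldest first]: 173 @ $16 = $2,768
Sale 2 (301) [FIFO — oldest first]: 50 @ $16 + 196 @ $17 + 55 @ $19 = $5,177
Sale 3 (231) [FIFO — oldest first]: 148 @ $19 + 83 @ $20 = $4,472
Sale 4 (526) [FIFO — oldest first]: 44 @ $20 + 85 @ $18 + 348 @ $25 + 49 @ $18 = $11,992
Total COGS = $2,768 + $5,177 + $4,472 + $11,992 = $24,409
Ending inventory: 107 @ $18 = $1,926
Check: goods available $26,335 = COGS $24,409 + ending $1,926

Ending inventory = $1,926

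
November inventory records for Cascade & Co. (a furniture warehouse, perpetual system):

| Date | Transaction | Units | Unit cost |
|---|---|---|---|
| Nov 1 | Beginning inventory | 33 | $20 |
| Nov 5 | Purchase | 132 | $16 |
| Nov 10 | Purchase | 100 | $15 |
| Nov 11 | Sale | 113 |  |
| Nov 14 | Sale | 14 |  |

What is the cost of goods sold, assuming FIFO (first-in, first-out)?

Nov 11, 113 sold [FIFO — oldest first]: 33 @ $20 + 80 @ $16 = $1,940
Nov 14, 14 sold [FIFO — oldest first]: 14 @ $16 = $224
Total COGS = $1,940 + $224 = $2,164
Ending inventory: 38 @ $16 + 100 @ $15 = $2,108
Check: goods available $4,272 = COGS $2,164 + ending $2,108

COGS = $2,164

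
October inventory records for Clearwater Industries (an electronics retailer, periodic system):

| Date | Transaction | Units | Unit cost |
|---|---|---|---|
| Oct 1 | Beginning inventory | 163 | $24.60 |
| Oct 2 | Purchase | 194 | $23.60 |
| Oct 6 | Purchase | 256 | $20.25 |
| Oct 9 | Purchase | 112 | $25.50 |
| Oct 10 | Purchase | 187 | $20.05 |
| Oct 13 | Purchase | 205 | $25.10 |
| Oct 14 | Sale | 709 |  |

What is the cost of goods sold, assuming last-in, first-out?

Oct 14, 709 sold [LIFO — newest first]: 205 @ $25.10 + 187 @ $20.05 + 112 @ $25.50 + 205 @ $20.25 = $15,902.10
Ending inventory: 163 @ $24.60 + 194 @ $23.60 + 51 @ $20.25 = $9,620.95

COGS = $15,902.10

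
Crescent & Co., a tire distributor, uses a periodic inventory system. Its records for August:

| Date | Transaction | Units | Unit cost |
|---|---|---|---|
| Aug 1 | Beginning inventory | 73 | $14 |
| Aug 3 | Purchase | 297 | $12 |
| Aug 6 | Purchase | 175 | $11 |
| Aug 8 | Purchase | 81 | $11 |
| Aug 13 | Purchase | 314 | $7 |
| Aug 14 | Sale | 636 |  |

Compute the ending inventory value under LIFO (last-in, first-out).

Aug 14, 636 sold [LIFO — newest first]: 314 @ $7 + 81 @ $11 + 175 @ $11 + 66 @ $12 = $5,806
Ending inventory: 73 @ $14 + 231 @ $12 = $3,794
Check: goods available $9,600 = COGS $5,806 + ending $3,794

Ending inventory = $3,794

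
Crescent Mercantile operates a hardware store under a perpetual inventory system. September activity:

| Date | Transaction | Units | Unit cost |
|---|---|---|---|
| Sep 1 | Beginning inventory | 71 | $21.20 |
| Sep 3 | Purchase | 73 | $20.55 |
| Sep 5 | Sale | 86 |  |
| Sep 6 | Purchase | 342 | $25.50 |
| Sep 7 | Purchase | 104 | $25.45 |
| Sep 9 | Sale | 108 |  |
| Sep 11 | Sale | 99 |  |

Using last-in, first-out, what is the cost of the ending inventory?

Ending inventory = $7,324.10

Sep 5, 86 sold [LIFO — newest first]: 73 @ $20.55 + 13 @ $21.20 = $1,775.75
Sep 9, 108 sold [LIFO — newest first]: 104 @ $25.45 + 4 @ $25.50 = $2,748.80
Sep 11, 99 sold [LIFO — newest first]: 99 @ $25.50 = $2,524.50
Total COGS = $1,775.75 + $2,748.80 + $2,524.50 = $7,049.05
Ending inventory: 58 @ $21.20 + 239 @ $25.50 = $7,324.10
Check: goods available $14,373.15 = COGS $7,049.05 + ending $7,324.10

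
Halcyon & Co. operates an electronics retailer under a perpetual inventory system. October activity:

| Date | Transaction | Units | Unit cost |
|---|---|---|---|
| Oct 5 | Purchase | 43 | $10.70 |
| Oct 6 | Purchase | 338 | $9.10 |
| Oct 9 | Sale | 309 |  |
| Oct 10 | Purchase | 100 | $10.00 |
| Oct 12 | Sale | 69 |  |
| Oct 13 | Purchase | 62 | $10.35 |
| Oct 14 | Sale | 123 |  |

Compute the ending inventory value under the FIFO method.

Oct 9, 309 sold [FIFO — oldest first]: 43 @ $10.70 + 266 @ $9.10 = $2,880.70
Oct 12, 69 sold [FIFO — oldest first]: 69 @ $9.10 = $627.90
Oct 14, 123 sold [FIFO — oldest first]: 3 @ $9.10 + 100 @ $10.00 + 20 @ $10.35 = $1,234.30
Total COGS = $2,880.70 + $627.90 + $1,234.30 = $4,742.90
Ending inventory: 42 @ $10.35 = $434.70

Ending inventory = $434.70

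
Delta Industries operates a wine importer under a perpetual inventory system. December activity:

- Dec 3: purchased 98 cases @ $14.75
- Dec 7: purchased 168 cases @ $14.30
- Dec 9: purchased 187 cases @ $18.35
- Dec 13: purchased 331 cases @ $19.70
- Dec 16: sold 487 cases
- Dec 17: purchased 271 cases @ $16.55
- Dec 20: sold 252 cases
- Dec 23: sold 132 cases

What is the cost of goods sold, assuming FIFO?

COGS = $15,239.90

Dec 16, 487 sold [FIFO — oldest first]: 98 @ $14.75 + 168 @ $14.30 + 187 @ $18.35 + 34 @ $19.70 = $7,949.15
Dec 20, 252 sold [FIFO — oldest first]: 252 @ $19.70 = $4,964.40
Dec 23, 132 sold [FIFO — oldest first]: 45 @ $19.70 + 87 @ $16.55 = $2,326.35
Total COGS = $7,949.15 + $4,964.40 + $2,326.35 = $15,239.90
Ending inventory: 184 @ $16.55 = $3,045.20
Check: goods available $18,285.10 = COGS $15,239.90 + ending $3,045.20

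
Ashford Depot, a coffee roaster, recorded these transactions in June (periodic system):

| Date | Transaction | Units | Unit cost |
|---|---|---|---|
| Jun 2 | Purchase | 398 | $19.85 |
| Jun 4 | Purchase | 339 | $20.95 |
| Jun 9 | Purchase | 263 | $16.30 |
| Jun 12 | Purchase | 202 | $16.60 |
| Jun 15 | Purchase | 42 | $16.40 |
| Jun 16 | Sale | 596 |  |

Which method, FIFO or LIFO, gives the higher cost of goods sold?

FIFO COGS: 398 @ $19.85 + 198 @ $20.95 = $12,048.40
LIFO COGS: 42 @ $16.40 + 202 @ $16.60 + 263 @ $16.30 + 89 @ $20.95 = $10,193.45

FIFO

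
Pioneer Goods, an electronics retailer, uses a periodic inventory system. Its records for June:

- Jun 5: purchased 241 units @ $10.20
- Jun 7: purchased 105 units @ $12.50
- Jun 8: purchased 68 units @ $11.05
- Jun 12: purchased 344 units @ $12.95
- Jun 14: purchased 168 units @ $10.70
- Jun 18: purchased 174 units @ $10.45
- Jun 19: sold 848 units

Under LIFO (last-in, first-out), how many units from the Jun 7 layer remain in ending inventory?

Jun 19, 848 sold [LIFO — newest first]: 174 @ $10.45 + 168 @ $10.70 + 344 @ $12.95 + 68 @ $11.05 + 94 @ $12.50 = $9,997.10
Ending inventory: 241 @ $10.20 + 11 @ $12.50 = $2,595.70

11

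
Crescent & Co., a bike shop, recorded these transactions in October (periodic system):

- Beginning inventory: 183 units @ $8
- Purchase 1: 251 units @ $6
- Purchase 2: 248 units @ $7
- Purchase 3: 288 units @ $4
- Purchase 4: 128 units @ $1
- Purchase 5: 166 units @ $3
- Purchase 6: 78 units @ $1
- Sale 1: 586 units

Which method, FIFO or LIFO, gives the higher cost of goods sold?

FIFO

FIFO COGS: 183 @ $8 + 251 @ $6 + 152 @ $7 = $4,034
LIFO COGS: 78 @ $1 + 166 @ $3 + 128 @ $1 + 214 @ $4 = $1,560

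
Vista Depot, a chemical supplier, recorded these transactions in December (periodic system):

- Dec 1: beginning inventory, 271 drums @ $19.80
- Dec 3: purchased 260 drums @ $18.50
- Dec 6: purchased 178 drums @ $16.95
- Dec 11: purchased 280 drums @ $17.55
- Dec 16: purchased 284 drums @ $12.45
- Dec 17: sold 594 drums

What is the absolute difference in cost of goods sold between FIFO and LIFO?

$2,285.35

FIFO COGS: 271 @ $19.80 + 260 @ $18.50 + 63 @ $16.95 = $11,243.65
LIFO COGS: 284 @ $12.45 + 280 @ $17.55 + 30 @ $16.95 = $8,958.30
Difference = |$11,243.65 − $8,958.30| = $2,285.35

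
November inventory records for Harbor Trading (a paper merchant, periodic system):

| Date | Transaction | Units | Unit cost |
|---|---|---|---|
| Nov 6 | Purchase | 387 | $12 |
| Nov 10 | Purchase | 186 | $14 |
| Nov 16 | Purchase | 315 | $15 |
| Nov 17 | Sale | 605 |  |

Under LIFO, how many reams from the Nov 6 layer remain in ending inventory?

Nov 17, 605 sold [LIFO — newest first]: 315 @ $15 + 186 @ $14 + 104 @ $12 = $8,577
Ending inventory: 283 @ $12 = $3,396
Check: goods available $11,973 = COGS $8,577 + ending $3,396

283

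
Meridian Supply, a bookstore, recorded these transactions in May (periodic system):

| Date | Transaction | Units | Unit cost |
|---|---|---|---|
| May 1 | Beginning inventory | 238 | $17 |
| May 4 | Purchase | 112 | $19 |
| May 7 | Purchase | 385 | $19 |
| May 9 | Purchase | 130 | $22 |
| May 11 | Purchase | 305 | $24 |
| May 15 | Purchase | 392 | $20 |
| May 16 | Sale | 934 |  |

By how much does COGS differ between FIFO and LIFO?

FIFO COGS: 238 @ $17 + 112 @ $19 + 385 @ $19 + 130 @ $22 + 69 @ $24 = $18,005
LIFO COGS: 392 @ $20 + 305 @ $24 + 130 @ $22 + 107 @ $19 = $20,053
Difference = |$18,005 − $20,053| = $2,048

$2,048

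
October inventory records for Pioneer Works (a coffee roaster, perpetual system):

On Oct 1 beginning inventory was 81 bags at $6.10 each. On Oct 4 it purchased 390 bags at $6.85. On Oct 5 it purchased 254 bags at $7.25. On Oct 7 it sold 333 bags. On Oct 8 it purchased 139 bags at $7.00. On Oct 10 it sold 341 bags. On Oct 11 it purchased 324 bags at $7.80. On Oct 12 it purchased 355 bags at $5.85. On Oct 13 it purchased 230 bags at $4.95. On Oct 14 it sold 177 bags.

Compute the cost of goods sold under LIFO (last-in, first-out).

COGS = $5,615.50

Oct 7, 333 sold [LIFO — newest first]: 254 @ $7.25 + 79 @ $6.85 = $2,382.65
Oct 10, 341 sold [LIFO — newest first]: 139 @ $7.00 + 202 @ $6.85 = $2,356.70
Oct 14, 177 sold [LIFO — newest first]: 177 @ $4.95 = $876.15
Total COGS = $2,382.65 + $2,356.70 + $876.15 = $5,615.50
Ending inventory: 81 @ $6.10 + 109 @ $6.85 + 324 @ $7.80 + 355 @ $5.85 + 53 @ $4.95 = $6,107.05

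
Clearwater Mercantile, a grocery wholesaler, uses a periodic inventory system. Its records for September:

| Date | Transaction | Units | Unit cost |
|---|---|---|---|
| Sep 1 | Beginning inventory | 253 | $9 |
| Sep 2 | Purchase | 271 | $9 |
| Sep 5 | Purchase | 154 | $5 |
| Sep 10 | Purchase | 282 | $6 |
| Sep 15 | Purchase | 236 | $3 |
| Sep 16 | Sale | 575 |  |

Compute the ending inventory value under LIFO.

Ending inventory = $5,201

Sep 16, 575 sold [LIFO — newest first]: 236 @ $3 + 282 @ $6 + 57 @ $5 = $2,685
Ending inventory: 253 @ $9 + 271 @ $9 + 97 @ $5 = $5,201
Check: goods available $7,886 = COGS $2,685 + ending $5,201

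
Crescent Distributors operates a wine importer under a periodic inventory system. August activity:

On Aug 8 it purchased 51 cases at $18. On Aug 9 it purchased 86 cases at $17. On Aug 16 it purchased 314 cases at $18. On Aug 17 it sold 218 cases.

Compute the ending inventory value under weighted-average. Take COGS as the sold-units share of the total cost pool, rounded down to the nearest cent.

Aug 17, sell 218: 218/451 × $8,032.00 → $3,882.43
Ending inventory (cost pool remaining) = $4,149.57
Check: goods available $8,032.00 = COGS $3,882.43 + ending $4,149.57

Ending inventory = $4,149.57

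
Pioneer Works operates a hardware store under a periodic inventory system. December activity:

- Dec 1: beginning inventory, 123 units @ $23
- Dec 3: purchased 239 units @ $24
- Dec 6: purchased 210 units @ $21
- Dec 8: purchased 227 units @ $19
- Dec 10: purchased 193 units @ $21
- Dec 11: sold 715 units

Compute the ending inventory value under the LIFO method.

Ending inventory = $6,525

Dec 11, 715 sold [LIFO — newest first]: 193 @ $21 + 227 @ $19 + 210 @ $21 + 85 @ $24 = $14,816
Ending inventory: 123 @ $23 + 154 @ $24 = $6,525
Check: goods available $21,341 = COGS $14,816 + ending $6,525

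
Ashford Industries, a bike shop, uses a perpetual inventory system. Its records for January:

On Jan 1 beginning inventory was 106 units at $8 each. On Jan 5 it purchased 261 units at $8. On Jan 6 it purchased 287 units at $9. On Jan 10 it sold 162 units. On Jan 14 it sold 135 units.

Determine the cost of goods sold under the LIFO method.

COGS = $2,663

Jan 10, 162 sold [LIFO — newest first]: 162 @ $9 = $1,458
Jan 14, 135 sold [LIFO — newest first]: 125 @ $9 + 10 @ $8 = $1,205
Total COGS = $1,458 + $1,205 = $2,663
Ending inventory: 106 @ $8 + 251 @ $8 = $2,856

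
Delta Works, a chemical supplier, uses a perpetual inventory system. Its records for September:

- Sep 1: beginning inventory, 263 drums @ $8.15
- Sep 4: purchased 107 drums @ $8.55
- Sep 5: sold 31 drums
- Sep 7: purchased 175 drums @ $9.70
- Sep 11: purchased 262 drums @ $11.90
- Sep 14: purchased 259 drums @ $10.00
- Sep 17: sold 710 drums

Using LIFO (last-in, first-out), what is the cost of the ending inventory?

Ending inventory = $2,673.55

Sep 5, 31 sold [LIFO — newest first]: 31 @ $8.55 = $265.05
Sep 17, 710 sold [LIFO — newest first]: 259 @ $10.00 + 262 @ $11.90 + 175 @ $9.70 + 14 @ $8.55 = $7,525.00
Total COGS = $265.05 + $7,525.00 = $7,790.05
Ending inventory: 263 @ $8.15 + 62 @ $8.55 = $2,673.55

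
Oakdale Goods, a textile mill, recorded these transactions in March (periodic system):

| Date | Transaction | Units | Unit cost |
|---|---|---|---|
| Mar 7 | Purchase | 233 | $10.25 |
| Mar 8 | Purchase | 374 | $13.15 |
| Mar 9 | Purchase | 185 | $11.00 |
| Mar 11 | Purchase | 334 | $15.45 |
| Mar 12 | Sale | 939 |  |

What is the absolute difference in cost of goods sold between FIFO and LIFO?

FIFO COGS: 233 @ $10.25 + 374 @ $13.15 + 185 @ $11.00 + 147 @ $15.45 = $11,612.50
LIFO COGS: 334 @ $15.45 + 185 @ $11.00 + 374 @ $13.15 + 46 @ $10.25 = $12,584.90
Difference = |$11,612.50 − $12,584.90| = $972.40

$972.40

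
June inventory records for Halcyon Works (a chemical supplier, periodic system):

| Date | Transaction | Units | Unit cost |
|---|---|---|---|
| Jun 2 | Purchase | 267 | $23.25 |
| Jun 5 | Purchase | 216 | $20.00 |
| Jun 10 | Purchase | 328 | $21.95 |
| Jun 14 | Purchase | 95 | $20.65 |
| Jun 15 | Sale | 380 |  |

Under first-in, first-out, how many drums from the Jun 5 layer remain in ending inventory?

Jun 15, 380 sold [FIFO — oldest first]: 267 @ $23.25 + 113 @ $20.00 = $8,467.75
Ending inventory: 103 @ $20.00 + 328 @ $21.95 + 95 @ $20.65 = $11,221.35

103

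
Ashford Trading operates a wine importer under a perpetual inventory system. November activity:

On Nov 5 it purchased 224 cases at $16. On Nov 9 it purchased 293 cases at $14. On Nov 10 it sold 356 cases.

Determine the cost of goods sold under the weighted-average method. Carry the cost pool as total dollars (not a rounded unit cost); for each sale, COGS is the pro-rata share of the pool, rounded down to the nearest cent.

After Nov 5: 224 on hand, pool $3,584.00 (≈ $16.0000 each)
After Nov 9: 517 on hand, pool $7,686.00 (≈ $14.8665 each)
Nov 10, sell 356: 356/517 × $7,686.00 → $5,292.48
Ending inventory (cost pool remaining) = $2,393.52
Check: goods available $7,686.00 = COGS $5,292.48 + ending $2,393.52

COGS = $5,292.48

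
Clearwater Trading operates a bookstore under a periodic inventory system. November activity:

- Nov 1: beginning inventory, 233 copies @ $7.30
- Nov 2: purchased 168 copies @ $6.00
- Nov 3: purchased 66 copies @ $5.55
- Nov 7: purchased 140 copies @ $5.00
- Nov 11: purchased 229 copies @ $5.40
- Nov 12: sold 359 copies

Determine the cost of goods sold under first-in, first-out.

Nov 12, 359 sold [FIFO — oldest first]: 233 @ $7.30 + 126 @ $6.00 = $2,456.90
Ending inventory: 42 @ $6.00 + 66 @ $5.55 + 140 @ $5.00 + 229 @ $5.40 = $2,554.90

COGS = $2,456.90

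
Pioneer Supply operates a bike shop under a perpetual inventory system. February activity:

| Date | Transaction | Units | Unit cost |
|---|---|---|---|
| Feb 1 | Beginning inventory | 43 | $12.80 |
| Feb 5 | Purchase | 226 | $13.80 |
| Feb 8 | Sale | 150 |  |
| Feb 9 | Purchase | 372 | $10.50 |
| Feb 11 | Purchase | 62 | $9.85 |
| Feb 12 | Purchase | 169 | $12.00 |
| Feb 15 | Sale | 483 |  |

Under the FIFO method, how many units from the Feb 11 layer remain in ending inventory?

Feb 8, 150 sold [FIFO — oldest first]: 43 @ $12.80 + 107 @ $13.80 = $2,027.00
Feb 15, 483 sold [FIFO — oldest first]: 119 @ $13.80 + 364 @ $10.50 = $5,464.20
Total COGS = $2,027.00 + $5,464.20 = $7,491.20
Ending inventory: 8 @ $10.50 + 62 @ $9.85 + 169 @ $12.00 = $2,722.70
Check: goods available $10,213.90 = COGS $7,491.20 + ending $2,722.70

62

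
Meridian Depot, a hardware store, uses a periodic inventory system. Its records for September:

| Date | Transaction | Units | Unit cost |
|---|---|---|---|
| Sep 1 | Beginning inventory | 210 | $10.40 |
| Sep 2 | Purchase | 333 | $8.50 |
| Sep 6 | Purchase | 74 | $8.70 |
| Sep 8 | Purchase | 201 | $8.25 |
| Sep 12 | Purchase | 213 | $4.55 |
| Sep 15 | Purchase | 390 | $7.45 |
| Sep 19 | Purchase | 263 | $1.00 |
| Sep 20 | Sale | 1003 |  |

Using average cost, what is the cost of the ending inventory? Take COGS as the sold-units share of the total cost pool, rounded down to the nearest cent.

Ending inventory = $4,632.02

Sep 20, sell 1003: 1003/1684 × $11,454.20 → $6,822.18
Ending inventory (cost pool remaining) = $4,632.02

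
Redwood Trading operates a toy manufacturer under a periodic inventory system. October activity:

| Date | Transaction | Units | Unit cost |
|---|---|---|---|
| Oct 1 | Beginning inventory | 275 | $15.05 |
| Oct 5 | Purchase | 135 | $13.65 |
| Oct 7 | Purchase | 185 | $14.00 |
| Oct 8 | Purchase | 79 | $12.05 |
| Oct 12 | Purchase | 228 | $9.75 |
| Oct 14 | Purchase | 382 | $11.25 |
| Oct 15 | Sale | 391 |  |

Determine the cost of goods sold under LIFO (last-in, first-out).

Oct 15, 391 sold [LIFO — newest first]: 382 @ $11.25 + 9 @ $9.75 = $4,385.25
Ending inventory: 275 @ $15.05 + 135 @ $13.65 + 185 @ $14.00 + 79 @ $12.05 + 219 @ $9.75 = $11,658.70

COGS = $4,385.25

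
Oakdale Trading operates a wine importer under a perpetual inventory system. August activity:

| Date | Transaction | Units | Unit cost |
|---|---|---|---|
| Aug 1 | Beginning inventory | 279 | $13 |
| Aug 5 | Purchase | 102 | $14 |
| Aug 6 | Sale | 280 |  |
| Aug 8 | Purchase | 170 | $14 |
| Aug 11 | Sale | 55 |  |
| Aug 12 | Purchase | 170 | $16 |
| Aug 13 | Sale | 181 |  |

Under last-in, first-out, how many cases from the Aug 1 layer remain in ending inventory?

Aug 6, 280 sold [LIFO — newest first]: 102 @ $14 + 178 @ $13 = $3,742
Aug 11, 55 sold [LIFO — newest first]: 55 @ $14 = $770
Aug 13, 181 sold [LIFO — newest first]: 170 @ $16 + 11 @ $14 = $2,874
Total COGS = $3,742 + $770 + $2,874 = $7,386
Ending inventory: 101 @ $13 + 104 @ $14 = $2,769
Check: goods available $10,155 = COGS $7,386 + ending $2,769

101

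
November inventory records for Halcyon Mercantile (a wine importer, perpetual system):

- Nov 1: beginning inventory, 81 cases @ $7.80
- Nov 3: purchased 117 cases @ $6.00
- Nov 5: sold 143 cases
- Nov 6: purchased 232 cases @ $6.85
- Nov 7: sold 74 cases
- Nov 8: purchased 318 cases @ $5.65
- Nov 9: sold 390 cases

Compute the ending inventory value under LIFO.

Nov 5, 143 sold [LIFO — newest first]: 117 @ $6.00 + 26 @ $7.80 = $904.80
Nov 7, 74 sold [LIFO — newest first]: 74 @ $6.85 = $506.90
Nov 9, 390 sold [LIFO — newest first]: 318 @ $5.65 + 72 @ $6.85 = $2,289.90
Total COGS = $904.80 + $506.90 + $2,289.90 = $3,701.60
Ending inventory: 55 @ $7.80 + 86 @ $6.85 = $1,018.10
Check: goods available $4,719.70 = COGS $3,701.60 + ending $1,018.10

Ending inventory = $1,018.10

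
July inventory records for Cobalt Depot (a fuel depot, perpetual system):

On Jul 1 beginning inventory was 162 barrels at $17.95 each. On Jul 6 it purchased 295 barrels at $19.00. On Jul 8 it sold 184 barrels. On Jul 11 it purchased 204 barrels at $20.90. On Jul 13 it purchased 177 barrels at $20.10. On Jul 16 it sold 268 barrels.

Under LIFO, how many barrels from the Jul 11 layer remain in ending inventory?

Jul 8, 184 sold [LIFO — newest first]: 184 @ $19.00 = $3,496.00
Jul 16, 268 sold [LIFO — newest first]: 177 @ $20.10 + 91 @ $20.90 = $5,459.60
Total COGS = $3,496.00 + $5,459.60 = $8,955.60
Ending inventory: 162 @ $17.95 + 111 @ $19.00 + 113 @ $20.90 = $7,378.60

113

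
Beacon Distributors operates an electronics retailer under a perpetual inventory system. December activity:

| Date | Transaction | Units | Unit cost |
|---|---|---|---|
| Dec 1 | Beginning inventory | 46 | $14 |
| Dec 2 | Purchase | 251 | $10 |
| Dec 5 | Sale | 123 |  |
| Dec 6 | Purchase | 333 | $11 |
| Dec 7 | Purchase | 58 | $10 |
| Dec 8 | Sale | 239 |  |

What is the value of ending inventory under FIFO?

Dec 5, 123 sold [FIFO — oldest first]: 46 @ $14 + 77 @ $10 = $1,414
Dec 8, 239 sold [FIFO — oldest first]: 174 @ $10 + 65 @ $11 = $2,455
Total COGS = $1,414 + $2,455 = $3,869
Ending inventory: 268 @ $11 + 58 @ $10 = $3,528

Ending inventory = $3,528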